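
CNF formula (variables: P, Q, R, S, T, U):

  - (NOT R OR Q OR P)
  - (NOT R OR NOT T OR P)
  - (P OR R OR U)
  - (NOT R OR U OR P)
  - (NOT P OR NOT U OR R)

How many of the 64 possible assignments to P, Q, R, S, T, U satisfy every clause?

34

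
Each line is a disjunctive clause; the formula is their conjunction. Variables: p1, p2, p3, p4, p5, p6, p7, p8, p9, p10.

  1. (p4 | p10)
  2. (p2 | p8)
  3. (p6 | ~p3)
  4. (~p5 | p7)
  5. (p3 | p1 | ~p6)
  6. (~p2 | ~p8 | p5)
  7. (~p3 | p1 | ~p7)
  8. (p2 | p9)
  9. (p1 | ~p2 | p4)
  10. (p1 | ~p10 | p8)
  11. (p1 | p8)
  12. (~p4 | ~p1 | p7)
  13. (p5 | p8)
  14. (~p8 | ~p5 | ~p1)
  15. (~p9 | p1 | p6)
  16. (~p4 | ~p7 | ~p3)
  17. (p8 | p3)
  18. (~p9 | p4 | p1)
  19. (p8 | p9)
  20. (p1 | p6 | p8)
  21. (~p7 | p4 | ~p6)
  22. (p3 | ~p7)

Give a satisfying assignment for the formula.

Branch on p1: take p1 = True.
Set p2 = False and propagate.
  then p8 is forced to True.
  then p9 is forced to True.
  then p5 is forced to False.
For the remaining variables, p3 = False, p4 = False, p6 = True, p7 = False, p10 = True works.

p1=T, p2=F, p3=F, p4=F, p5=F, p6=T, p7=F, p8=T, p9=T, p10=T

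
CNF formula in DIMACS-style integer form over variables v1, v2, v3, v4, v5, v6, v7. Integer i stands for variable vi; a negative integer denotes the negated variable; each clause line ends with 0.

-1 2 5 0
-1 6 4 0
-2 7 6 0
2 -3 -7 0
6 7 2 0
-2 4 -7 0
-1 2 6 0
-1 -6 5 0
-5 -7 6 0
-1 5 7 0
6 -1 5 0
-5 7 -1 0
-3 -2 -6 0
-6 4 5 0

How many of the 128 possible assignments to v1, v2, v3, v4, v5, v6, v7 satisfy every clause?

21

Case analysis on v6 and v1:
  v6=1, v1=1: remaining (v2,v3,v4,v5,v7) ∈ {(0,0,0,1,1); (0,0,1,1,1); (1,0,1,1,1)} — 3.
  v6=1, v1=0: 14 of the 32 assignments to (v2,v3,v4,v5,v7) work.
  v6=0, v1=1: a clause becomes empty — 0.
  v6=0, v1=0: remaining (v2,v3,v4,v5,v7) ∈ {(0,0,0,0,1); (0,0,1,0,1); (1,0,1,0,1); (1,1,1,0,1)} — 4.
Total: 3 + 14 + 0 + 4 = 21.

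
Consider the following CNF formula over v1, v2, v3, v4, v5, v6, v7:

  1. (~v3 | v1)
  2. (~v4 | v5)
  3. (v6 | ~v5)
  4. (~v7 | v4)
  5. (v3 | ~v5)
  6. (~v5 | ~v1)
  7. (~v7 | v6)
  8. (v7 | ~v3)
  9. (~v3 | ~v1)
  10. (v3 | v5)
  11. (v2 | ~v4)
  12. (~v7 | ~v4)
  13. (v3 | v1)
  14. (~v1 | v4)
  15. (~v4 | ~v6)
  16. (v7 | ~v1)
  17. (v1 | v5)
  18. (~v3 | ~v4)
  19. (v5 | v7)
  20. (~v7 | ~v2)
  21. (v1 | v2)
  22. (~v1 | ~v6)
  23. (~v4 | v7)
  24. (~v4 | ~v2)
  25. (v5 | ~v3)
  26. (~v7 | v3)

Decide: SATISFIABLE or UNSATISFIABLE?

v1 = True:
  propagation gives v5=False, v4=False; an empty clause results — contradiction.
v1 = False:
  propagation gives v3=False; an empty clause results — contradiction.
Every branch closes, so no satisfying assignment exists.

UNSATISFIABLE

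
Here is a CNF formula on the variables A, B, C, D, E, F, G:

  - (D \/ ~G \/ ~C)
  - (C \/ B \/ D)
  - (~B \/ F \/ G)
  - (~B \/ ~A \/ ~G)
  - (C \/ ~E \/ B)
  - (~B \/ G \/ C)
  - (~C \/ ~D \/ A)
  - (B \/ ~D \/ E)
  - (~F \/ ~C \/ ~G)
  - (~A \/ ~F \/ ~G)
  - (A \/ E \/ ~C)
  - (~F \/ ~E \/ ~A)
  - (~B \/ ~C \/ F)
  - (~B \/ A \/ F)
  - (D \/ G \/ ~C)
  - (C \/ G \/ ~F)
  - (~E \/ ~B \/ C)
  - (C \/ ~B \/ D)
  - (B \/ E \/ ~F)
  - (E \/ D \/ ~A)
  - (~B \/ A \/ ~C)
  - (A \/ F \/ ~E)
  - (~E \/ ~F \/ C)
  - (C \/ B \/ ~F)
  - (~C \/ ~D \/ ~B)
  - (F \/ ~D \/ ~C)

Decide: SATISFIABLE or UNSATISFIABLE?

Try A = False.
The remaining clauses are satisfied by B = True, C = False, D = True, E = False, F = True, G = True.
Every clause has at least one true literal under this assignment.
So A=False, B=True, C=False, D=True, E=False, F=True, G=True is a satisfying assignment.

SATISFIABLE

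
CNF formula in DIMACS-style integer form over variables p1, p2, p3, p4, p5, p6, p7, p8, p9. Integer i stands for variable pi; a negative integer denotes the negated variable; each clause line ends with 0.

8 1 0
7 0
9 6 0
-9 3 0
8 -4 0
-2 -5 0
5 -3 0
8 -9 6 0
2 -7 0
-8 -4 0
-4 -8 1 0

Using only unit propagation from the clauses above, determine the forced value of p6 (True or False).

(p7) stands alone — p7 = True.
In (p2 | ~p7), ~p7 is now false; p2 must hold, so p2 = True.
From (~p5 | ~p2) and p2 = True: p5 = False.
(p5 | ~p3): since p5 = False, the clause reduces to (~p3). p3 = False.
(~p9 | p3): since p3 = False, the clause reduces to (~p9). p9 = False.
(p9 | p6): since p9 = False, the clause reduces to (p6). p6 = True.

True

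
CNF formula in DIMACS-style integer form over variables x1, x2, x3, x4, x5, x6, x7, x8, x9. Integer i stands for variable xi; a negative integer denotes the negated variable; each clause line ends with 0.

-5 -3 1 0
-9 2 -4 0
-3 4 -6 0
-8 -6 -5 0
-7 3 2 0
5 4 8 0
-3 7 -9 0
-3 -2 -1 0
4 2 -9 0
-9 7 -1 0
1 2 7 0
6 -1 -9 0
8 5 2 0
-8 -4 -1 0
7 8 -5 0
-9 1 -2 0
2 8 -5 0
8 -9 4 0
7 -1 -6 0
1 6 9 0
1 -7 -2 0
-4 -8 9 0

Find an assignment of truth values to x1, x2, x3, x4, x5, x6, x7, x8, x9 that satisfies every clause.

x1=1, x2=0, x3=1, x4=0, x5=1, x6=0, x7=1, x8=1, x9=0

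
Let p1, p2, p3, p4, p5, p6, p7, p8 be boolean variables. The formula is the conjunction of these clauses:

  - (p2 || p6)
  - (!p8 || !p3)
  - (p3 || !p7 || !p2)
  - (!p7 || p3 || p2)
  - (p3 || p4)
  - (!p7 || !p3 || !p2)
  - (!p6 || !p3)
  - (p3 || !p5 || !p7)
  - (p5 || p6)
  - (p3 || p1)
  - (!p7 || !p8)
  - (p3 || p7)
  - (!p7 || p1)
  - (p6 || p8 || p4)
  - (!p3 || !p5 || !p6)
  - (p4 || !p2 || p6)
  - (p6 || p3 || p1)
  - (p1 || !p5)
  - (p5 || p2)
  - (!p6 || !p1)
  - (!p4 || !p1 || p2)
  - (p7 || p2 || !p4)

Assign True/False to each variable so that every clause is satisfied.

p1=True, p2=True, p3=True, p4=True, p5=True, p6=False, p7=False, p8=False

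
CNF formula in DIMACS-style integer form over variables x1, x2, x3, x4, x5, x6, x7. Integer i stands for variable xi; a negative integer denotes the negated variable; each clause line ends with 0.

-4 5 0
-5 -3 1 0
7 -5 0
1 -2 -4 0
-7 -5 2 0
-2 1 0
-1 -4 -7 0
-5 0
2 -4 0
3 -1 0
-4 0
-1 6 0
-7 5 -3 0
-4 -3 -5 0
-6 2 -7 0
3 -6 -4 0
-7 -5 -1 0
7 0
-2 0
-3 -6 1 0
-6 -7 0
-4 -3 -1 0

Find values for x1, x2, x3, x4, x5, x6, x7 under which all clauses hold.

x1=False, x2=False, x3=False, x4=False, x5=False, x6=False, x7=True

(¬x5) is a unit clause, so x5 = False.
Unit propagation: (¬x4) forces x4 = False.
The clause (x7) is unit: x7 must be True.
Unit propagation: (¬x3) forces x3 = False.
Unit propagation: (¬x1) forces x1 = False.
(¬x2) is a unit clause, so x2 = False.
Unit propagation: (¬x6) forces x6 = False.
Every clause has at least one true literal under this assignment.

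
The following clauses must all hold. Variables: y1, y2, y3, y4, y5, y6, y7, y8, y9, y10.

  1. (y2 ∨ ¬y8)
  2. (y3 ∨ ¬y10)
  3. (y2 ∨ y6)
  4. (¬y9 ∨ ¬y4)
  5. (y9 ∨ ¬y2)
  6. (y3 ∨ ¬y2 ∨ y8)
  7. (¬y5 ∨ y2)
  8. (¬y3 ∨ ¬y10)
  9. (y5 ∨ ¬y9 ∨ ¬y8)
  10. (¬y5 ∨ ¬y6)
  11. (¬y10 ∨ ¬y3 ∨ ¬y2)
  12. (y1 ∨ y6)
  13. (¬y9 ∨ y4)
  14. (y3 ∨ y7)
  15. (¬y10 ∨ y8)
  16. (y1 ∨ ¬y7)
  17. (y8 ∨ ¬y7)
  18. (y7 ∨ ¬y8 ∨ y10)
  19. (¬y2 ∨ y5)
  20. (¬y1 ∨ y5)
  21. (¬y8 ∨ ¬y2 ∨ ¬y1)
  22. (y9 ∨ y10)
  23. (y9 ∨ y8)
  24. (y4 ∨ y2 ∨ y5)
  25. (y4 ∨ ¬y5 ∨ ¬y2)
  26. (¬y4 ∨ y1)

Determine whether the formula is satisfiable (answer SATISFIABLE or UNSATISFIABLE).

UNSATISFIABLE

y2 = True:
  propagation gives y9=True, y4=False; an empty clause results — contradiction.
y2 = False:
  propagation gives y8=False, y6=True, y5=False, y10=False; an empty clause results — contradiction.
Every branch closes, so no satisfying assignment exists.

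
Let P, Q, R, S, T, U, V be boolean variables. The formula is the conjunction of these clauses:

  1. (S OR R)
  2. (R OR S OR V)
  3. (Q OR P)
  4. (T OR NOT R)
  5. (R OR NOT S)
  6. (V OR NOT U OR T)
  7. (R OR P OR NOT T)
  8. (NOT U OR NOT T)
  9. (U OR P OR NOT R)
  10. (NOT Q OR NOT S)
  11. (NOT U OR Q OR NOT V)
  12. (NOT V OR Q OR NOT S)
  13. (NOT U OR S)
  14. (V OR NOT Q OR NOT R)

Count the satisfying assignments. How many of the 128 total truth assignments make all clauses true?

4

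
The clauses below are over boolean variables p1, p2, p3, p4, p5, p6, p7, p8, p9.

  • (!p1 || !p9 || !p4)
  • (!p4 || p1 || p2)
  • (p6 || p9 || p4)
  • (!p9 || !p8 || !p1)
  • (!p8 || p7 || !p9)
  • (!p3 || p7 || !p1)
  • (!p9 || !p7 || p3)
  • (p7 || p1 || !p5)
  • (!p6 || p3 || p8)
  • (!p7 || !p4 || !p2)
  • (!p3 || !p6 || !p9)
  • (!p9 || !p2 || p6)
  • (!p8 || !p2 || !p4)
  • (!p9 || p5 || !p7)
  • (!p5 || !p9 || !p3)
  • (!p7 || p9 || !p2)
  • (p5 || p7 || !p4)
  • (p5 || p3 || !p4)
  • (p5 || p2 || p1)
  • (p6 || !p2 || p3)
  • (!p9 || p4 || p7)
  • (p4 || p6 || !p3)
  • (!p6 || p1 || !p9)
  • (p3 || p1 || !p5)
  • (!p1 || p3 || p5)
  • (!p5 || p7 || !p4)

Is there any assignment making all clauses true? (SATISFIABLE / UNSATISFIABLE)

SATISFIABLE

Branch on p1: take p1 = True.
Try p2 = False.
Try p3 = True.
  then p7 is forced to True.
For the remaining variables, p4 = True, p5 = True, p6 = True, p8 = False, p9 = False works.
So p1=True, p2=False, p3=True, p4=True, p5=True, p6=True, p7=True, p8=False, p9=False is a satisfying assignment.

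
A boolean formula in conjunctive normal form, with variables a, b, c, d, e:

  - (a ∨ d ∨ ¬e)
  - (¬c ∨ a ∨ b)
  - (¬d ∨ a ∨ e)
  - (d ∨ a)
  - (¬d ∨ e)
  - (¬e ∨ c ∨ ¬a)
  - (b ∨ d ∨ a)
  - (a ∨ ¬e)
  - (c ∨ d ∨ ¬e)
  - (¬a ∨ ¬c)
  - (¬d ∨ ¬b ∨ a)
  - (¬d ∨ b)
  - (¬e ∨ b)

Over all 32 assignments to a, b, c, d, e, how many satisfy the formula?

Satisfying assignments:
  a=T b=F c=F d=F e=F
  a=T b=T c=F d=F e=F
That's 2 in total.

2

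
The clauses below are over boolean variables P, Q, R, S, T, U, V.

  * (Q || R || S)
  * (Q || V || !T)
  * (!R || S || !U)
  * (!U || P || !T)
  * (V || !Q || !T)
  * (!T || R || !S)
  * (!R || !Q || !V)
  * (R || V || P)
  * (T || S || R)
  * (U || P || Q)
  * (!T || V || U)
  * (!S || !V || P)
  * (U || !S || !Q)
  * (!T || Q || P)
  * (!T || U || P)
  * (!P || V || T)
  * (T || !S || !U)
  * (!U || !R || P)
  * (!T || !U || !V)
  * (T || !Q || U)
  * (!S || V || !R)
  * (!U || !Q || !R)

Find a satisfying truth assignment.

P=1, Q=0, R=1, S=1, T=1, U=0, V=1

Branch on P: take P = True.
Branch on Q: take Q = False.
For the remaining variables, R = True, S = True, T = True, U = False, V = True works.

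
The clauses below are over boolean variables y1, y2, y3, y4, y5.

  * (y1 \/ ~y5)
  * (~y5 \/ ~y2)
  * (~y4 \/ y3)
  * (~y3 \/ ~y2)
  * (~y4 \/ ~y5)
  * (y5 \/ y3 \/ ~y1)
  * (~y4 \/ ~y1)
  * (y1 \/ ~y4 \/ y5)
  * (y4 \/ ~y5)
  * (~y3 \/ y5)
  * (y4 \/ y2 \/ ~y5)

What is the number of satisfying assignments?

Satisfying assignments:
  y1=0 y2=0 y3=0 y4=0 y5=0
  y1=0 y2=1 y3=0 y4=0 y5=0
That's 2 in total.

2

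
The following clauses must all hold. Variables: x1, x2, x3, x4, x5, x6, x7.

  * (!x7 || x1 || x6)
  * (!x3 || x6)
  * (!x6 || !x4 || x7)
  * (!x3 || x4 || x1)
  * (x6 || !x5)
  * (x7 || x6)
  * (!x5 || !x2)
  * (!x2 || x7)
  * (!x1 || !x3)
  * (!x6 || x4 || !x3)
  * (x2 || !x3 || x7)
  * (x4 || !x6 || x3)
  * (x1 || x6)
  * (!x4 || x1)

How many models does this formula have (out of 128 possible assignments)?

Satisfying assignments:
  x1=T x2=F x3=F x4=F x5=F x6=F x7=T
  x1=T x2=F x3=F x4=T x5=F x6=F x7=T
  x1=T x2=F x3=F x4=T x5=F x6=T x7=T
  x1=T x2=F x3=F x4=T x5=T x6=T x7=T
  x1=T x2=T x3=F x4=F x5=F x6=F x7=T
  x1=T x2=T x3=F x4=T x5=F x6=F x7=T
  x1=T x2=T x3=F x4=T x5=F x6=T x7=T
Count: 7.

7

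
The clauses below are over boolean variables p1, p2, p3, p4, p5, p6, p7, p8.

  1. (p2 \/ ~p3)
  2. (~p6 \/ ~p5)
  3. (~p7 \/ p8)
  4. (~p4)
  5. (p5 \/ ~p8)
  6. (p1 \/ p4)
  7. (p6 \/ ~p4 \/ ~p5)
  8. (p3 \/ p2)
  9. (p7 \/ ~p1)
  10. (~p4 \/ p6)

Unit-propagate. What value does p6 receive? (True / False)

(~p4) is a unit clause: p4 = False.
From (p4 \/ p1) and p4 = False: p1 = True.
In (~p1 \/ p7), ~p1 is now false; p7 must hold, so p7 = True.
(p8 \/ ~p7) with p7 = True leaves only p8, so p8 = True.
From (p5 \/ ~p8) and p8 = True: p5 = True.
From (~p6 \/ ~p5) and p5 = True: p6 = False.

False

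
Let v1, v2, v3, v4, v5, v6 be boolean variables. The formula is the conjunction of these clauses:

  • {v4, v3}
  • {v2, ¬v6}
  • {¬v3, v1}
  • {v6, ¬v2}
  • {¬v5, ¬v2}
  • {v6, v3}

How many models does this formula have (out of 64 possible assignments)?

8

Split on v2, then v3.
  v2=T, v3=T: remaining (v1,v4,v5,v6) ∈ {(T,F,F,T); (T,T,F,T)} — 2.
  v2=T, v3=F: remaining (v1,v4,v5,v6) ∈ {(F,T,F,T); (T,T,F,T)} — 2.
  v2=F, v3=T: remaining (v1,v4,v5,v6) ∈ {(T,F,F,F); (T,F,T,F); (T,T,F,F); (T,T,T,F)} — 4.
  v2=F, v3=F: a clause becomes empty — 0.
Total: 2 + 2 + 4 + 0 = 8.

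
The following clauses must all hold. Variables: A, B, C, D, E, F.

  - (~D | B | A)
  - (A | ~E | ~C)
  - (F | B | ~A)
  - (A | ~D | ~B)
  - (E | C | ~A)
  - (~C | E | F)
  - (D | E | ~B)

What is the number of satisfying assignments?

22

Case analysis on A and B:
  A=T, B=T: 9 of the 16 assignments to (C,D,E,F) work.
  A=T, B=F: D free; 3 ways for (C,E,F) × 2^1 = 6.
  A=F, B=T: remaining (C,D,E,F) ∈ {(F,F,T,F); (F,F,T,T)} — 2.
  A=F, B=F: 5 of the 16 assignments to (C,D,E,F) work.
Total: 9 + 6 + 2 + 5 = 22.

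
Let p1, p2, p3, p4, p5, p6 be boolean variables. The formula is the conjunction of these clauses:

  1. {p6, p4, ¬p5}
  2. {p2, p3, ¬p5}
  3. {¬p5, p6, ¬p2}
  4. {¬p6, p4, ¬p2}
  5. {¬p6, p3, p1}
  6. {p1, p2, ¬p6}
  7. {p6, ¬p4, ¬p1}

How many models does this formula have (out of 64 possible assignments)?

Case analysis on p6 and p2:
  p6=T, p2=T: p5 free; 3 ways for (p1,p3,p4) × 2^1 = 6.
  p6=T, p2=F: p4 free; 3 ways for (p1,p3,p5) × 2^1 = 6.
  p6=F, p2=T: p3 free; 3 ways for (p1,p4,p5) × 2^1 = 6.
  p6=F, p2=F: 7 of the 16 assignments to (p1,p3,p4,p5) work.
Total: 6 + 6 + 6 + 7 = 25.

25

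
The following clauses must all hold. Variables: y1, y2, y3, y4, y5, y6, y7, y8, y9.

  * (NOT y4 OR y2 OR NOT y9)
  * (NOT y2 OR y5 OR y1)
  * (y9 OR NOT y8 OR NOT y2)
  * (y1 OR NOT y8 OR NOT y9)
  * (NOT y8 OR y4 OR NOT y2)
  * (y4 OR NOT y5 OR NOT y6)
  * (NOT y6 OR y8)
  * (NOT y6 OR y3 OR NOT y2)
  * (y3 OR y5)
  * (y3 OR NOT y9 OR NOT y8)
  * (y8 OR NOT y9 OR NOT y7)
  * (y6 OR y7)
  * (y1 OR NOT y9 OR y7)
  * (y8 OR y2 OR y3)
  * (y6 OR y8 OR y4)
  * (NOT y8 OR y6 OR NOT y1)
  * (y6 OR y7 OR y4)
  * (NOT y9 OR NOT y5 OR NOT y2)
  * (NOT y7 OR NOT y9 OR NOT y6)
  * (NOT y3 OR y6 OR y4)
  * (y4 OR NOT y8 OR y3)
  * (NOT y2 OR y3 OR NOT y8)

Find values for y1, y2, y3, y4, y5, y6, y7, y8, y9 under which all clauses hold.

y1=True  y2=False  y3=True  y4=True  y5=True  y6=True  y7=True  y8=True  y9=False

Check each clause:
  1. (y2 OR NOT y4 OR NOT y9) — NOT y9 is true.
  2. (NOT y2 OR y5 OR y1) — y1 is true.
  3. (NOT y2 OR NOT y8 OR y9) — NOT y2 is true.
  4. (y1 OR NOT y8 OR NOT y9) — y1 is true.
  5. (NOT y2 OR y4 OR NOT y8) — y4 is true.
  6. (NOT y6 OR y4 OR NOT y5) — y4 is true.
  7. (NOT y6 OR y8) — y8 is true.
  8. (y3 OR NOT y2 OR NOT y6) — y3 is true.
  9. (y3 OR y5) — y3 is true.
  10. (NOT y8 OR y3 OR NOT y9) — y3 is true.
  11. (y8 OR NOT y9 OR NOT y7) — y8 is true.
  12. (y7 OR y6) — y6 is true.
  13. (y1 OR y7 OR NOT y9) — y1 is true.
  14. (y3 OR y2 OR y8) — y8 is true.
  15. (y6 OR y8 OR y4) — y8 is true.
  16. (y6 OR NOT y1 OR NOT y8) — y6 is true.
  17. (y7 OR y4 OR y6) — y4 is true.
  18. (NOT y9 OR NOT y5 OR NOT y2) — NOT y2 is true.
  19. (NOT y7 OR NOT y9 OR NOT y6) — NOT y9 is true.
  20. (y4 OR NOT y3 OR y6) — y4 is true.
  21. (NOT y8 OR y4 OR y3) — y3 is true.
  22. (NOT y2 OR NOT y8 OR y3) — y3 is true.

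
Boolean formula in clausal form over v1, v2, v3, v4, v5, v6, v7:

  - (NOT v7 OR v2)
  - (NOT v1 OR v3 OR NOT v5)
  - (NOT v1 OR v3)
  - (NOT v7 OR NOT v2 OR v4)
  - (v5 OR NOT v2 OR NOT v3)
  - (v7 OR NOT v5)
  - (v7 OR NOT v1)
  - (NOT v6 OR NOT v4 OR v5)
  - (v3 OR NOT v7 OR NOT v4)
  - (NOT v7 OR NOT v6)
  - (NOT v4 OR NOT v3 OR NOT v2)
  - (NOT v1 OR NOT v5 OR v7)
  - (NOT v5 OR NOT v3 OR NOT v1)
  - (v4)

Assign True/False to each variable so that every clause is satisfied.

v1=False  v2=True  v3=False  v4=True  v5=False  v6=False  v7=False

Check each clause:
  1. (NOT v7 OR v2) — NOT v7 is true.
  2. (NOT v5 OR NOT v1 OR v3) — NOT v1 is true.
  3. (NOT v1 OR v3) — NOT v1 is true.
  4. (NOT v2 OR v4 OR NOT v7) — NOT v7 is true.
  5. (NOT v3 OR NOT v2 OR v5) — NOT v3 is true.
  6. (v7 OR NOT v5) — NOT v5 is true.
  7. (NOT v1 OR v7) — NOT v1 is true.
  8. (NOT v4 OR NOT v6 OR v5) — NOT v6 is true.
  9. (v3 OR NOT v7 OR NOT v4) — NOT v7 is true.
  10. (NOT v7 OR NOT v6) — NOT v7 is true.
  11. (NOT v2 OR NOT v3 OR NOT v4) — NOT v3 is true.
  12. (NOT v1 OR v7 OR NOT v5) — NOT v5 is true.
  13. (NOT v5 OR NOT v1 OR NOT v3) — NOT v5 is true.
  14. (v4) — v4 is true.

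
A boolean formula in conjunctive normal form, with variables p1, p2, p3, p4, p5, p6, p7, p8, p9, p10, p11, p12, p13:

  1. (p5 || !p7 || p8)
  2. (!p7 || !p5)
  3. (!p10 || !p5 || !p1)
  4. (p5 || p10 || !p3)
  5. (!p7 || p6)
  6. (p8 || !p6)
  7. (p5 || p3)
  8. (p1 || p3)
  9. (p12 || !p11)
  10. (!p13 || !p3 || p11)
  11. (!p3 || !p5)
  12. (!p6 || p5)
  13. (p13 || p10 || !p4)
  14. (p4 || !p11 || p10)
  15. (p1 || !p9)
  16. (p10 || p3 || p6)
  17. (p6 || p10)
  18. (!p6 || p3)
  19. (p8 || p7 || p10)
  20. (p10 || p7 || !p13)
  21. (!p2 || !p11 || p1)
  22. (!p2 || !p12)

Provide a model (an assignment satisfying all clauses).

p1 = 0, p2 = 0, p3 = 1, p4 = 1, p5 = 0, p6 = 0, p7 = 0, p8 = 1, p9 = 0, p10 = 1, p11 = 1, p12 = 1, p13 = 1

Check each clause:
  1. (p5 || !p7 || p8) — p8 is true.
  2. (!p7 || !p5) — !p7 is true.
  3. (!p1 || !p10 || !p5) — !p5 is true.
  4. (p10 || !p3 || p5) — p10 is true.
  5. (p6 || !p7) — !p7 is true.
  6. (p8 || !p6) — p8 is true.
  7. (p3 || p5) — p3 is true.
  8. (p3 || p1) — p3 is true.
  9. (!p11 || p12) — p12 is true.
  10. (p11 || !p3 || !p13) — p11 is true.
  11. (!p3 || !p5) — !p5 is true.
  12. (p5 || !p6) — !p6 is true.
  13. (p13 || p10 || !p4) — p10 is true.
  14. (p10 || !p11 || p4) — p10 is true.
  15. (!p9 || p1) — !p9 is true.
  16. (p6 || p3 || p10) — p10 is true.
  17. (p10 || p6) — p10 is true.
  18. (!p6 || p3) — !p6 is true.
  19. (p7 || p10 || p8) — p8 is true.
  20. (p7 || !p13 || p10) — p10 is true.
  21. (!p11 || p1 || !p2) — !p2 is true.
  22. (!p2 || !p12) — !p2 is true.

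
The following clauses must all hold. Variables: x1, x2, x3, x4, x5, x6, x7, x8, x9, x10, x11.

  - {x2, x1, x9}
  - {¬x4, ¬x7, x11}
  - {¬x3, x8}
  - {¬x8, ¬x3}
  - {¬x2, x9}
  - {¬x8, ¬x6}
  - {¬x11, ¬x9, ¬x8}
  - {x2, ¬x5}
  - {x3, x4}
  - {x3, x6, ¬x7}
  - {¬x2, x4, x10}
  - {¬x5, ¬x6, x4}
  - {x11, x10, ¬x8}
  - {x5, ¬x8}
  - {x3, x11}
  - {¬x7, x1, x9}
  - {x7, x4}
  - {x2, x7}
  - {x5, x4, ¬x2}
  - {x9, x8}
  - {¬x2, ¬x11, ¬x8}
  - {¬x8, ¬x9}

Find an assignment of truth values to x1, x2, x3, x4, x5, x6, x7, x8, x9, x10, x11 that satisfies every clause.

x1 = False  x2 = True  x3 = False  x4 = True  x5 = True  x6 = True  x7 = False  x8 = False  x9 = True  x10 = True  x11 = True

Check each clause:
  1. {x1, x2, x9} — x9 is true.
  2. {¬x4, x11, ¬x7} — ¬x7 is true.
  3. {x8, ¬x3} — ¬x3 is true.
  4. {¬x8, ¬x3} — ¬x8 is true.
  5. {x9, ¬x2} — x9 is true.
  6. {¬x6, ¬x8} — ¬x8 is true.
  7. {¬x8, ¬x9, ¬x11} — ¬x8 is true.
  8. {¬x5, x2} — x2 is true.
  9. {x3, x4} — x4 is true.
  10. {x3, x6, ¬x7} — ¬x7 is true.
  11. {x10, ¬x2, x4} — x10 is true.
  12. {x4, ¬x5, ¬x6} — x4 is true.
  13. {¬x8, x11, x10} — ¬x8 is true.
  14. {¬x8, x5} — ¬x8 is true.
  15. {x11, x3} — x11 is true.
  16. {¬x7, x1, x9} — x9 is true.
  17. {x4, x7} — x4 is true.
  18. {x2, x7} — x2 is true.
  19. {¬x2, x5, x4} — x4 is true.
  20. {x9, x8} — x9 is true.
  21. {¬x2, ¬x8, ¬x11} — ¬x8 is true.
  22. {¬x8, ¬x9} — ¬x8 is true.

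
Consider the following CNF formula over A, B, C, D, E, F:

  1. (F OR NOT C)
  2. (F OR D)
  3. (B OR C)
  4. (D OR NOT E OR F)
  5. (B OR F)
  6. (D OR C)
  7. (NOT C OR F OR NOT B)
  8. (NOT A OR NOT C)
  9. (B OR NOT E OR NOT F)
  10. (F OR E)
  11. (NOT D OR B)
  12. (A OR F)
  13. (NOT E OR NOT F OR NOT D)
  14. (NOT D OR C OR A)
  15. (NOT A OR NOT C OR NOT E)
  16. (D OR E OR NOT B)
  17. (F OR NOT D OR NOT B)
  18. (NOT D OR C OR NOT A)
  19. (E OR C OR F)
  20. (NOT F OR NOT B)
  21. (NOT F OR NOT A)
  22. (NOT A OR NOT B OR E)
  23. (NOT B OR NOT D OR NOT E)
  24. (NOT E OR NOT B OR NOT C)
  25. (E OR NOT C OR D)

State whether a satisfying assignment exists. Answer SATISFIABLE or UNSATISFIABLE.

F = True:
  propagation gives B=False, C=True, A=False, E=False; an empty clause results — contradiction.
F = False:
  propagation gives C=False, D=True, B=True; an empty clause results — contradiction.
Every branch closes, so no satisfying assignment exists.

UNSATISFIABLE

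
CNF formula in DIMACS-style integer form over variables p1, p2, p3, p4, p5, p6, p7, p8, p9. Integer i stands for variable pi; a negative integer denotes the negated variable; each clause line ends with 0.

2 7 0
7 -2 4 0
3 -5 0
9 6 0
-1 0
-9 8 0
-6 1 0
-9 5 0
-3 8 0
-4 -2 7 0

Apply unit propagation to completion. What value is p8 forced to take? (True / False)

True

(¬p1) stands alone — p1 = False.
(¬p6 ∨ p1): since p1 = False, the clause reduces to (¬p6). p6 = False.
From (p9 ∨ p6) and p6 = False: p9 = True.
From (¬p9 ∨ p8) and p9 = True: p8 = True.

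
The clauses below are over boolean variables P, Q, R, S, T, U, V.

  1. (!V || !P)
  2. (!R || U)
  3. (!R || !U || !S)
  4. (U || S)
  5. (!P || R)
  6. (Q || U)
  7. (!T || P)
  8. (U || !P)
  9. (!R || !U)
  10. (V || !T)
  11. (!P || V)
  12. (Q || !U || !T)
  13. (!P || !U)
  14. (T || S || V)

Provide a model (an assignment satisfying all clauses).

P=0, Q=0, R=0, S=1, T=0, U=1, V=1

Check each clause:
  1. (!P || !V) — !P is true.
  2. (U || !R) — !R is true.
  3. (!U || !R || !S) — !R is true.
  4. (S || U) — S is true.
  5. (!P || R) — !P is true.
  6. (U || Q) — U is true.
  7. (!T || P) — !T is true.
  8. (!P || U) — U is true.
  9. (!U || !R) — !R is true.
  10. (V || !T) — !T is true.
  11. (V || !P) — !P is true.
  12. (Q || !U || !T) — !T is true.
  13. (!U || !P) — !P is true.
  14. (V || T || S) — S is true.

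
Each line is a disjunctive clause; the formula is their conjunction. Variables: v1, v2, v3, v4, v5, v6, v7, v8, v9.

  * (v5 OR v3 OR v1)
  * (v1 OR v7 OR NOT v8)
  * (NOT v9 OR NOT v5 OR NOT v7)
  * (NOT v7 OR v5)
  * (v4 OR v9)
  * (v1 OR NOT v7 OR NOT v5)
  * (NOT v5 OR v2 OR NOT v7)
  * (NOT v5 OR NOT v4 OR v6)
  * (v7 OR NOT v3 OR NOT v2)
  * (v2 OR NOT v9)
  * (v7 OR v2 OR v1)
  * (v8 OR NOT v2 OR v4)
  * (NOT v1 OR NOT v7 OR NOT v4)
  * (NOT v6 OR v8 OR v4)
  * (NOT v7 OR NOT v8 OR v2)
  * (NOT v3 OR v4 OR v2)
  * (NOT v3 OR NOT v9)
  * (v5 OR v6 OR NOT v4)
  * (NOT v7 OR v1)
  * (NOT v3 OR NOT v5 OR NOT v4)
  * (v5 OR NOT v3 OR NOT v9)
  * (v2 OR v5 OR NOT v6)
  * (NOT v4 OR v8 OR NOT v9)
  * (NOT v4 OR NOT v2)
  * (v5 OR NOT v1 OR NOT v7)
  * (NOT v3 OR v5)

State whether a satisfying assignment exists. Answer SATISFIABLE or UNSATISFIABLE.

SATISFIABLE

Set v1 = True and propagate.
Branch on v2: take v2 = False.
  then v9 is forced to False.
  then v4 is forced to True.
  then v7 is forced to False.
The remaining clauses are satisfied by v3 = False, v5 = True, v6 = True, v8 = False.
Every clause has at least one true literal under this assignment.
So v1=1, v2=0, v3=0, v4=1, v5=1, v6=1, v7=0, v8=0, v9=0 is a satisfying assignment.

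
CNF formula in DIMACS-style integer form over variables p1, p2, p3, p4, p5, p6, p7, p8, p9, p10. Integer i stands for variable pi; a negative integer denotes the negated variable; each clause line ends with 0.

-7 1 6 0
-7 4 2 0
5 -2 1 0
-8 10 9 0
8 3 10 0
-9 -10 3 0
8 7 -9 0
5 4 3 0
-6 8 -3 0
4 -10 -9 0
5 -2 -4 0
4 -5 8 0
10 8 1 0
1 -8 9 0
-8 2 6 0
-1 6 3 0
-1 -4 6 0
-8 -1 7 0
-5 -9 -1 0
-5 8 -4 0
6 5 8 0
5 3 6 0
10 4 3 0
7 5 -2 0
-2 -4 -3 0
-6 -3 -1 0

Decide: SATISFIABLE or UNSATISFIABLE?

SATISFIABLE

Set p1 = False and propagate.
For the remaining variables, p2 = True, p3 = False, p4 = True, p5 = True, p6 = True, p7 = False, p8 = True, p9 = True, p10 = False works.
So p1=F, p2=T, p3=F, p4=T, p5=T, p6=T, p7=F, p8=T, p9=T, p10=F is a satisfying assignment.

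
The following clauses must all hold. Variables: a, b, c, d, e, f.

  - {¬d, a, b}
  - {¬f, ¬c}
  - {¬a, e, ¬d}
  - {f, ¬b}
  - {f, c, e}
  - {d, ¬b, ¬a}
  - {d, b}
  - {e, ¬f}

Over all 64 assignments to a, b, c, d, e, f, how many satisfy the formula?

6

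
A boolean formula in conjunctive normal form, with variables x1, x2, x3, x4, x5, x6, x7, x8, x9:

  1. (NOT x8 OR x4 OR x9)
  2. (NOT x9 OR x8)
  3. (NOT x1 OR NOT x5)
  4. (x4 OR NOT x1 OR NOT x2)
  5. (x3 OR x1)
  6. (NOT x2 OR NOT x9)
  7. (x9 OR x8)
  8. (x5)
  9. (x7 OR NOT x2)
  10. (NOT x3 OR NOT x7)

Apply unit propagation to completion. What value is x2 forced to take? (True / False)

False

(x5) stands alone — x5 = True.
From (NOT x5 OR NOT x1) and x5 = True: x1 = False.
(x3 OR x1): since x1 = False, the clause reduces to (x3). x3 = True.
(NOT x3 OR NOT x7): since x3 = True, the clause reduces to (NOT x7). x7 = False.
In (NOT x2 OR x7), x7 is now false; NOT x2 must hold, so x2 = False.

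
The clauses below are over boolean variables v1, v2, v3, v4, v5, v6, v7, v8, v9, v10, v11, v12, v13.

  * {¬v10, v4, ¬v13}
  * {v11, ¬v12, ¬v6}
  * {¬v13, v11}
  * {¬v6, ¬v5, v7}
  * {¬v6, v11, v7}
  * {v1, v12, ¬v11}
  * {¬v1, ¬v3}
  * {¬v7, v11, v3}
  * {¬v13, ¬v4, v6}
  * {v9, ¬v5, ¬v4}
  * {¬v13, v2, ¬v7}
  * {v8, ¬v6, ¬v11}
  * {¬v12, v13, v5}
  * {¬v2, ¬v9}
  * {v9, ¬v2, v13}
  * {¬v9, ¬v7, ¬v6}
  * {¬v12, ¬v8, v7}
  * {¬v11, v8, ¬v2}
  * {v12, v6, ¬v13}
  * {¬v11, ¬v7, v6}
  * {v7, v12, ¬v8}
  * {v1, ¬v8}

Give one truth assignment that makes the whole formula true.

Pure literal: v10 appears only negated; assign v10 = False.
Branch on v1: take v1 = False.
  then v8 is forced to False.
For the remaining variables, v2 = False, v3 = True, v4 = True, v5 = False, v6 = False, v7 = False, v9 = False, v11 = False, v12 = False, v13 = False works.

v1=F, v2=F, v3=T, v4=T, v5=F, v6=F, v7=F, v8=F, v9=F, v10=F, v11=F, v12=F, v13=F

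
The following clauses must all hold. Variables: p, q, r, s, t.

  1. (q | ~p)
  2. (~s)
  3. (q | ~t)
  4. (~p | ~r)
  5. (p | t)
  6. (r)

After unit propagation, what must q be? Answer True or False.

True

(~s) is a unit clause: s = False.
(r) is a unit clause: r = True.
In (~p | ~r), ~r is now false; ~p must hold, so p = False.
(p | t): since p = False, the clause reduces to (t). t = True.
(~t | q): since t = True, the clause reduces to (q). q = True.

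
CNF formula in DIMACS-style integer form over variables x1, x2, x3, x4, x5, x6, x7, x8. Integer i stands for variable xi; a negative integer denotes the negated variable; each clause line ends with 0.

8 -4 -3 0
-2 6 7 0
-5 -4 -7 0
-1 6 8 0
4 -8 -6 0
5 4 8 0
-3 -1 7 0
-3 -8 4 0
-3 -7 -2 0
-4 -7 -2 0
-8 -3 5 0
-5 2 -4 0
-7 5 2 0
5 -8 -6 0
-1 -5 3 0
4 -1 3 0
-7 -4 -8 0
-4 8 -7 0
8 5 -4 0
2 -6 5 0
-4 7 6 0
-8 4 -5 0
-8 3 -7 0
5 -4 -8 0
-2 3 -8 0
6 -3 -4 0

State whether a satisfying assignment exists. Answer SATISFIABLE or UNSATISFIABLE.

SATISFIABLE

Pure literal: x1 appears only negated; assign x1 = False.
Try x2 = False.
Set x3 = False and propagate.
The remaining clauses are satisfied by x4 = False, x5 = True, x6 = False, x7 = False, x8 = False.
Every clause has at least one true literal under this assignment.
So x1=F, x2=F, x3=F, x4=F, x5=T, x6=F, x7=F, x8=F is a satisfying assignment.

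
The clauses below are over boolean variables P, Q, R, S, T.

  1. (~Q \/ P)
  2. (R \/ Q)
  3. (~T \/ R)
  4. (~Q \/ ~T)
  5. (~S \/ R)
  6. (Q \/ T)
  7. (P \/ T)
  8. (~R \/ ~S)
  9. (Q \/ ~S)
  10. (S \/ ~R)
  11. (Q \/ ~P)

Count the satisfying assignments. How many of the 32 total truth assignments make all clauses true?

1

The models are:
  P=1 Q=1 R=0 S=0 T=0
That's 1 in total.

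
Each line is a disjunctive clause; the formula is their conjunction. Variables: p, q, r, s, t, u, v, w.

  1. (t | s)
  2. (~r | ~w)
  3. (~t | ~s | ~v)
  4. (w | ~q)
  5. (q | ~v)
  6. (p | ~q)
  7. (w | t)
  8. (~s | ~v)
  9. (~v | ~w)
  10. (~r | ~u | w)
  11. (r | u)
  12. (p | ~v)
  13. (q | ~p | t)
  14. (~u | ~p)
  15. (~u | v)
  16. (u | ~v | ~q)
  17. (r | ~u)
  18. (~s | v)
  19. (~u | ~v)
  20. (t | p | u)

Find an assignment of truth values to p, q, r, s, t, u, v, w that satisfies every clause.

p=F  q=F  r=T  s=F  t=T  u=F  v=F  w=F

Try p = False.
  then q is forced to False.
  then v is forced to False.
  then u is forced to False.
  then r is forced to True.
  then w is forced to False.
  then t is forced to True.
  then s is forced to False.
Every clause has at least one true literal under this assignment.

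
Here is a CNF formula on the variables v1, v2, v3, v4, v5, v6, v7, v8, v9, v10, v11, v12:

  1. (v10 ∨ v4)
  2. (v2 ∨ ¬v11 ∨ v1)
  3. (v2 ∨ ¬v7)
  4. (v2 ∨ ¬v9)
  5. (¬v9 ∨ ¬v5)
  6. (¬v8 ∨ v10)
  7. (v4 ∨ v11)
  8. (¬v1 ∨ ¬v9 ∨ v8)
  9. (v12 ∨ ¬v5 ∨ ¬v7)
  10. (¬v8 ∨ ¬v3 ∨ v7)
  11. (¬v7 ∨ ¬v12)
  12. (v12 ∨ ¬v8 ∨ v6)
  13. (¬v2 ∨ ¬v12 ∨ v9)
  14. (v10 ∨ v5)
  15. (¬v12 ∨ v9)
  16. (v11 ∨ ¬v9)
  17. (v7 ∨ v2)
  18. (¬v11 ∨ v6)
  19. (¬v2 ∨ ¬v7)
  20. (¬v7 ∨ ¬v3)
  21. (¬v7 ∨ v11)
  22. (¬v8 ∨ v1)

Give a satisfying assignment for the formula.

v1 = 1, v2 = 1, v3 = 0, v4 = 0, v5 = 1, v6 = 1, v7 = 0, v8 = 1, v9 = 0, v10 = 1, v11 = 1, v12 = 0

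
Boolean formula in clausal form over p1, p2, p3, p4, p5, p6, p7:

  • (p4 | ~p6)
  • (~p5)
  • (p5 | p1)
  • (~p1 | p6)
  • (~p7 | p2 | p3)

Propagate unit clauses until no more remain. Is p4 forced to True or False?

(~p5) is a unit clause: p5 = False.
(p5 | p1): since p5 = False, the clause reduces to (p1). p1 = True.
From (p6 | ~p1) and p1 = True: p6 = True.
(~p6 | p4) with p6 = True leaves only p4, so p4 = True.

True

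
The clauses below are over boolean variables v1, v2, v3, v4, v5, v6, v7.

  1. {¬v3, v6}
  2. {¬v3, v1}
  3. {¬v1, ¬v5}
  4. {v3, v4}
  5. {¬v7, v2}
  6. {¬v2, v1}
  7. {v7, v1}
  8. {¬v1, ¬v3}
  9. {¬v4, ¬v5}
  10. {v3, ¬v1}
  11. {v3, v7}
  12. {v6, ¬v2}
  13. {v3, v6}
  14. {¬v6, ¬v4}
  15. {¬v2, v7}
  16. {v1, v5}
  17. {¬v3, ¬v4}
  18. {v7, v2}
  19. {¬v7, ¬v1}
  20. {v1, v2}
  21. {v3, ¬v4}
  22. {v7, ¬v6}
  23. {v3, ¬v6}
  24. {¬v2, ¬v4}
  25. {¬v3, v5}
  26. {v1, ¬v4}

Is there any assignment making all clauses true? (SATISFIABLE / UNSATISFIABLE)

UNSATISFIABLE

v3 = True:
  propagation gives v6=True, v1=True; an empty clause results — contradiction.
v3 = False:
  propagation gives v4=True; an empty clause results — contradiction.
Every branch closes, so no satisfying assignment exists.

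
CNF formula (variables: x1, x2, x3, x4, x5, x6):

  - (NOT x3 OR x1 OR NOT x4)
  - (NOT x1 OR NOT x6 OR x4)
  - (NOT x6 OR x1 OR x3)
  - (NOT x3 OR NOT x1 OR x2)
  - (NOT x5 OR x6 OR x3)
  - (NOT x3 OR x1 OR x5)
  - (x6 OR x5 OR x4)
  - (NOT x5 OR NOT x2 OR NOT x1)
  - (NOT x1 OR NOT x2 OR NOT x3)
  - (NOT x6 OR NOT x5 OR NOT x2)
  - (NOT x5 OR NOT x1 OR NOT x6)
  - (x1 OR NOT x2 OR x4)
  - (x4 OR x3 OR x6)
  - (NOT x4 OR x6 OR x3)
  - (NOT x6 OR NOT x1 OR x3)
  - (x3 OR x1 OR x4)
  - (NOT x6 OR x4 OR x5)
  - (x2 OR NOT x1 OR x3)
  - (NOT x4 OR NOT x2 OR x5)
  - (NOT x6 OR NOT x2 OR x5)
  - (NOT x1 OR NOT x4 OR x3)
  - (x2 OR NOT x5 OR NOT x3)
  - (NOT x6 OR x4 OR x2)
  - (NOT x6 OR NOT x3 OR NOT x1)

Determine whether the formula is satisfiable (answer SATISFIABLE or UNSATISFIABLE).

UNSATISFIABLE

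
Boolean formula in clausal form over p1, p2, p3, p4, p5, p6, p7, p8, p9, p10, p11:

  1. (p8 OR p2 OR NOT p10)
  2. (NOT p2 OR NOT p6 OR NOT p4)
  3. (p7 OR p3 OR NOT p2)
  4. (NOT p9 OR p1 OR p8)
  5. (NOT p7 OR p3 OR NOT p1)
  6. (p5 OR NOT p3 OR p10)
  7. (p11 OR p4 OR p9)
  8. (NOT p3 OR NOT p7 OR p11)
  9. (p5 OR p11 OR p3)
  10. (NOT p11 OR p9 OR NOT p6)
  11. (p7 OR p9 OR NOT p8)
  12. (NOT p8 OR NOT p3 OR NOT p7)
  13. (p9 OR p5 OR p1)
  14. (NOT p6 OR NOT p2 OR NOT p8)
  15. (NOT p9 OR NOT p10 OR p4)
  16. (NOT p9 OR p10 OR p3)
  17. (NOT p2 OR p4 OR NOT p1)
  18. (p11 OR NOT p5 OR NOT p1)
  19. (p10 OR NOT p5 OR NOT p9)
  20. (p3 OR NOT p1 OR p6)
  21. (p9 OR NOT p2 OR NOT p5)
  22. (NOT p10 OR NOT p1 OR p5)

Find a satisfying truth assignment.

p1=False, p2=False, p3=True, p4=True, p5=True, p6=True, p7=False, p8=True, p9=True, p10=True, p11=False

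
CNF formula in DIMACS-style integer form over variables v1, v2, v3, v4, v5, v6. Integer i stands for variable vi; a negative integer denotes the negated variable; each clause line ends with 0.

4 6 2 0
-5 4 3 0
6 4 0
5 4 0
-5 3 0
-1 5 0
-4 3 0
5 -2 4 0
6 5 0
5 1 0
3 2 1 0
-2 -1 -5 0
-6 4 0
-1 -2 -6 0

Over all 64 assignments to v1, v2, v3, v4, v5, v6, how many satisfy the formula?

6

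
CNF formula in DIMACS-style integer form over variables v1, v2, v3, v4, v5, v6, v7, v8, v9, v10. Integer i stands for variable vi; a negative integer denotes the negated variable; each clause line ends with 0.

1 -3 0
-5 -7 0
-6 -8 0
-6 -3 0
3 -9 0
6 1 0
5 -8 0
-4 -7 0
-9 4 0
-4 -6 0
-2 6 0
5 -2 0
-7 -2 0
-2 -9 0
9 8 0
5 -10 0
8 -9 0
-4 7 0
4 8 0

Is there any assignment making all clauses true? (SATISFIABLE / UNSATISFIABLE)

SATISFIABLE

Pure literal: v1 appears only positively; assign v1 = True.
v2 occurs only negated in the remaining clauses — set v2 = False.
Branch on v3: take v3 = True.
  then v6 is forced to False.
Try v4 = False.
  then v9 is forced to False.
  then v8 is forced to True.
  then v5 is forced to True.
  then v7 is forced to False.
v10 is now unconstrained; take v10 = True.
So v1 = T  v2 = F  v3 = T  v4 = F  v5 = T  v6 = F  v7 = F  v8 = T  v9 = F  v10 = T is a satisfying assignment.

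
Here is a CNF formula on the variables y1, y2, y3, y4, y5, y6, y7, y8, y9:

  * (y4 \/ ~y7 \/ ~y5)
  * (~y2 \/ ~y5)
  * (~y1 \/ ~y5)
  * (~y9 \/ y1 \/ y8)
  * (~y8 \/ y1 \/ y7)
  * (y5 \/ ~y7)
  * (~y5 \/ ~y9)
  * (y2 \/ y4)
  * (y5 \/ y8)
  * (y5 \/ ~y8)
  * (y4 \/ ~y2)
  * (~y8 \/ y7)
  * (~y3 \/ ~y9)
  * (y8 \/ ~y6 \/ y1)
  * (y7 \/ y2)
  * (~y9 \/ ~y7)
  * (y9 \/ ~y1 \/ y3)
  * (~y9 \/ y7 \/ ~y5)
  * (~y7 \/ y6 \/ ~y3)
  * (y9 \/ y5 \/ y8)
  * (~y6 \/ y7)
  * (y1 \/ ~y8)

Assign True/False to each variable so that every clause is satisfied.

y1=F  y2=F  y3=F  y4=T  y5=T  y6=F  y7=T  y8=F  y9=F

y4 occurs only positively in the remaining clauses — set y4 = True.
Branch on y1: take y1 = False.
  then y8 is forced to False.
  then y9 is forced to False.
  then y5 is forced to True.
  then y2 is forced to False.
  then y6 is forced to False.
  then y7 is forced to True.
  then y3 is forced to False.
Every clause has at least one true literal under this assignment.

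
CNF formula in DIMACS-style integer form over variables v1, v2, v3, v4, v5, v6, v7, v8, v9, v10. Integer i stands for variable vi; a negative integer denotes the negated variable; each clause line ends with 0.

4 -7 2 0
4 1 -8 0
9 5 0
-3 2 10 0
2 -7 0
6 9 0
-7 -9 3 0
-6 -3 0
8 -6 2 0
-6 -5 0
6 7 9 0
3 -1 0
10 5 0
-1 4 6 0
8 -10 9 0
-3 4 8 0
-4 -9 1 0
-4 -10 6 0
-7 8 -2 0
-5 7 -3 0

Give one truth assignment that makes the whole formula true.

v1=F, v2=F, v3=F, v4=F, v5=F, v6=F, v7=F, v8=F, v9=T, v10=T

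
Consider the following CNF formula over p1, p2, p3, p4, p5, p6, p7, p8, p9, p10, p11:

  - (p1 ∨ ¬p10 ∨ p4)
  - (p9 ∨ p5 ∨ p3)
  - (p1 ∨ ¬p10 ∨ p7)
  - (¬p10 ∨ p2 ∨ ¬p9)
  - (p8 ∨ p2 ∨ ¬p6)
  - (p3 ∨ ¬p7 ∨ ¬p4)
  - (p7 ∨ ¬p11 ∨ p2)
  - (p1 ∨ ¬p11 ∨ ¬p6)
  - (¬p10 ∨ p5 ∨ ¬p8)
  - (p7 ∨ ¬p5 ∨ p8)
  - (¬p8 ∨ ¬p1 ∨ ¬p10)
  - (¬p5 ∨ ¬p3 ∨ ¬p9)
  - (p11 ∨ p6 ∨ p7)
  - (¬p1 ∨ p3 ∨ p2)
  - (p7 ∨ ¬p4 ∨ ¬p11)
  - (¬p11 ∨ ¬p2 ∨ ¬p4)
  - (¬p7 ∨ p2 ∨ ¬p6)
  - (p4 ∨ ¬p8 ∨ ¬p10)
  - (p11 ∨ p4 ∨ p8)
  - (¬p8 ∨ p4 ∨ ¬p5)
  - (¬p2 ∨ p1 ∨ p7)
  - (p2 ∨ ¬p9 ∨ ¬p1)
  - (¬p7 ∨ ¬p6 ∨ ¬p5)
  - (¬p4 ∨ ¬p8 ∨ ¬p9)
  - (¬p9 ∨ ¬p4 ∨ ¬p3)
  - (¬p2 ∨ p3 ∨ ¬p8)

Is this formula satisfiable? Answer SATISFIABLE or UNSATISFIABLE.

SATISFIABLE

Set p1 = True and propagate.
Try p2 = True.
For the remaining variables, p3 = True, p4 = True, p5 = True, p6 = False, p7 = True, p8 = False, p9 = False, p10 = True, p11 = False works.
Every clause has at least one true literal under this assignment.
So p1 = True, p2 = True, p3 = True, p4 = True, p5 = True, p6 = False, p7 = True, p8 = False, p9 = False, p10 = True, p11 = False is a satisfying assignment.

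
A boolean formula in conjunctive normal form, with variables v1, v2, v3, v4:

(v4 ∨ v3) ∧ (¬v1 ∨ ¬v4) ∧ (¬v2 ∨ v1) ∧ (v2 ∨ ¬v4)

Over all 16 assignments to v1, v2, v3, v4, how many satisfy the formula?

3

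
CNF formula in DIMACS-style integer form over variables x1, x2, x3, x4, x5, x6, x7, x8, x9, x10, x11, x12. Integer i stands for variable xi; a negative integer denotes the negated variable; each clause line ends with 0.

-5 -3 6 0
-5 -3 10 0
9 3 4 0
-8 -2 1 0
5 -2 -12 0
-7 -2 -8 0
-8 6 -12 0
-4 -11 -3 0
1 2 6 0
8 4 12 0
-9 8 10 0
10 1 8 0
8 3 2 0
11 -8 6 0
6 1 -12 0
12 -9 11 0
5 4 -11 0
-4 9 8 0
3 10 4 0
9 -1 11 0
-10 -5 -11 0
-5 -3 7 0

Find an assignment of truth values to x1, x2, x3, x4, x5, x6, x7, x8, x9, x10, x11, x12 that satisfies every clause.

x1=True, x2=False, x3=False, x4=True, x5=False, x6=False, x7=True, x8=True, x9=False, x10=False, x11=True, x12=False

Set x1 = True and propagate.
For the remaining variables, x2 = False, x3 = False, x4 = True, x5 = False, x6 = False, x7 = True, x8 = True, x9 = False, x10 = False, x11 = True, x12 = False works.
Every clause has at least one true literal under this assignment.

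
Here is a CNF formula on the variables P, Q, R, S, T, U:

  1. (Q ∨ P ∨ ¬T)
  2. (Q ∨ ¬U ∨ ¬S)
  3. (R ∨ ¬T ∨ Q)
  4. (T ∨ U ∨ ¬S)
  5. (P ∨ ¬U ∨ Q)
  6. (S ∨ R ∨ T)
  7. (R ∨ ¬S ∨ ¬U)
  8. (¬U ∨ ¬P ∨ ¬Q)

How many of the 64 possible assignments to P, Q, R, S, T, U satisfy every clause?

21

Split on Q, then U.
  Q=1, U=1: 5 of the 16 assignments to (P,R,S,T) work.
  Q=1, U=0: P free; 5 ways for (R,S,T) × 2^1 = 10.
  Q=0, U=1: remaining (P,R,S,T) ∈ {(1,1,0,0); (1,1,0,1)} — 2.
  Q=0, U=0: remaining (P,R,S,T) ∈ {(0,1,0,0); (1,1,0,0); (1,1,0,1); (1,1,1,1)} — 4.
Total: 5 + 10 + 2 + 4 = 21.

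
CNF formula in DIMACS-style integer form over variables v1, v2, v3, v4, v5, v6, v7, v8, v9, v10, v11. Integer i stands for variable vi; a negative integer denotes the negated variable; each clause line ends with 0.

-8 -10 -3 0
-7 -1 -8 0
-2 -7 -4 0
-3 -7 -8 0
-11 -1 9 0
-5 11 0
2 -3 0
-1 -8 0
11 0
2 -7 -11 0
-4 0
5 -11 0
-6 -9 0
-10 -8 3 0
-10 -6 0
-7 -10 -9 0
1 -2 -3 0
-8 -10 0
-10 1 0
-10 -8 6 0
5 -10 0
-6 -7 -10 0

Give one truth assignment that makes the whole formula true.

Unit propagation: (v11) forces v11 = True.
(¬v4) is a unit clause, so v4 = False.
Unit propagation: (v5) forces v5 = True.
v8 occurs only negated in the remaining clauses — set v8 = False.
v10 occurs only negated in the remaining clauses — set v10 = False.
Set v1 = True and propagate.
  then v9 is forced to True.
  then v6 is forced to False.
The remaining clauses are satisfied by v2 = True, v3 = True, v7 = True.
Every clause has at least one true literal under this assignment.
Check each clause:
  1. {¬v8, ¬v3, ¬v10} — ¬v8 is true.
  2. {¬v1, ¬v8, ¬v7} — ¬v8 is true.
  3. {¬v4, ¬v2, ¬v7} — ¬v4 is true.
  4. {¬v8, ¬v7, ¬v3} — ¬v8 is true.
  5. {¬v11, v9, ¬v1} — v9 is true.
  6. {¬v5, v11} — v11 is true.
  7. {v2, ¬v3} — v2 is true.
  8. {¬v8, ¬v1} — ¬v8 is true.
  9. {v11} — v11 is true.
  10. {¬v11, v2, ¬v7} — v2 is true.
  11. {¬v4} — ¬v4 is true.
  12. {¬v11, v5} — v5 is true.
  13. {¬v6, ¬v9} — ¬v6 is true.
  14. {v3, ¬v8, ¬v10} — ¬v8 is true.
  15. {¬v10, ¬v6} — ¬v6 is true.
  16. {¬v10, ¬v7, ¬v9} — ¬v10 is true.
  17. {v1, ¬v3, ¬v2} — v1 is true.
  18. {¬v10, ¬v8} — ¬v8 is true.
  19. {v1, ¬v10} — v1 is true.
  20. {¬v10, v6, ¬v8} — ¬v8 is true.
  21. {¬v10, v5} — v5 is true.
  22. {¬v7, ¬v6, ¬v10} — ¬v6 is true.

v1 = 1, v2 = 1, v3 = 1, v4 = 0, v5 = 1, v6 = 0, v7 = 1, v8 = 0, v9 = 1, v10 = 0, v11 = 1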